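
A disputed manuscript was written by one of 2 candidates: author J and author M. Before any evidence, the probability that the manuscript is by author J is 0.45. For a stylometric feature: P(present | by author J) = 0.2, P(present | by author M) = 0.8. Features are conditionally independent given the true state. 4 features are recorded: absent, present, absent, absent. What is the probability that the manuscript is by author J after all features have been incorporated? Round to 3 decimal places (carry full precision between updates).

Each posterior becomes the prior for the next update.
After 'absent': P(author J) = 0.8·0.4500 / (0.8·0.4500 + 0.2·0.5500) ≈ 0.7660
After 'present': P(author J) = 0.2·0.7660 / (0.2·0.7660 + 0.8·0.2340) ≈ 0.4500
After 'absent': P(author J) = 0.8·0.4500 / (0.8·0.4500 + 0.2·0.5500) ≈ 0.7660
After 'absent': P(author J) = 0.8·0.7660 / (0.8·0.7660 + 0.2·0.2340) ≈ 0.9290

0.929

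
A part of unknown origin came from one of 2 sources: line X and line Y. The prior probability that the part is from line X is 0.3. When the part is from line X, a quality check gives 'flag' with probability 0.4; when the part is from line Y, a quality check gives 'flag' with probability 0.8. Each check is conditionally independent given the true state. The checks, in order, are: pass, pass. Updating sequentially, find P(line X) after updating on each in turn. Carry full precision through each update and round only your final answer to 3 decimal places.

0.794

Each posterior becomes the prior for the next update.
After 'pass': P(line X) = 0.6·0.3000 / (0.6·0.3000 + 0.2·0.7000) ≈ 0.5625
After 'pass': P(line X) = 0.6·0.5625 / (0.6·0.5625 + 0.2·0.4375) ≈ 0.7941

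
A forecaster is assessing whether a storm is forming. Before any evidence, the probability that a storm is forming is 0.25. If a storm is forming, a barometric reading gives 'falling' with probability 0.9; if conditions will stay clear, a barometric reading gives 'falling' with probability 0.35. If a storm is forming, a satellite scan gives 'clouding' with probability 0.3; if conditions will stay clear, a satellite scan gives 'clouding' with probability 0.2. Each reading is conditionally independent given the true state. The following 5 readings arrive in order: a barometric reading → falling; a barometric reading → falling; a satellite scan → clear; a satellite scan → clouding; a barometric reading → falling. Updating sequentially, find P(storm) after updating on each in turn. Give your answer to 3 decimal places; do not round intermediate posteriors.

0.881

After a barometric reading='falling': P(storm) = 0.9·0.2500 / (0.9·0.2500 + 0.35·0.7500) ≈ 0.4615
After a barometric reading='falling': P(storm) = 0.9·0.4615 / (0.9·0.4615 + 0.35·0.5385) ≈ 0.6879
After a satellite scan='clear': P(storm) = 0.7·0.6879 / (0.7·0.6879 + 0.8·0.3121) ≈ 0.6585
After a satellite scan='clouding': P(storm) = 0.3·0.6585 / (0.3·0.6585 + 0.2·0.3415) ≈ 0.7431
After a barometric reading='falling': P(storm) = 0.9·0.7431 / (0.9·0.7431 + 0.35·0.2569) ≈ 0.8815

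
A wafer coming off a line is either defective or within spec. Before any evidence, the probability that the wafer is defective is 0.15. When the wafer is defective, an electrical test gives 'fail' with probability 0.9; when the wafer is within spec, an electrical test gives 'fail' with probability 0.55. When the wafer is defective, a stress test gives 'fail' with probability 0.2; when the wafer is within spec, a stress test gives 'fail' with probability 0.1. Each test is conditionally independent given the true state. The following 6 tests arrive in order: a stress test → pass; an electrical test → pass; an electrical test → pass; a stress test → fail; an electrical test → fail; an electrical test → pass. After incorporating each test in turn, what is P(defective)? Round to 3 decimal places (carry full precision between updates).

0.006

Apply Bayes' rule sequentially, carrying P(defective) forward.
After a stress test='pass': P(defective) = 0.8·0.1500 / (0.8·0.1500 + 0.9·0.8500) ≈ 0.1356
After an electrical test='pass': P(defective) = 0.1·0.1356 / (0.1·0.1356 + 0.45·0.8644) ≈ 0.0337
After an electrical test='pass': P(defective) = 0.1·0.0337 / (0.1·0.0337 + 0.45·0.9663) ≈ 0.0077
After a stress test='fail': P(defective) = 0.2·0.0077 / (0.2·0.0077 + 0.1·0.9923) ≈ 0.0153
After an electrical test='fail': P(defective) = 0.9·0.0153 / (0.9·0.0153 + 0.55·0.9847) ≈ 0.0247
After an electrical test='pass': P(defective) = 0.1·0.0247 / (0.1·0.0247 + 0.45·0.9753) ≈ 0.0056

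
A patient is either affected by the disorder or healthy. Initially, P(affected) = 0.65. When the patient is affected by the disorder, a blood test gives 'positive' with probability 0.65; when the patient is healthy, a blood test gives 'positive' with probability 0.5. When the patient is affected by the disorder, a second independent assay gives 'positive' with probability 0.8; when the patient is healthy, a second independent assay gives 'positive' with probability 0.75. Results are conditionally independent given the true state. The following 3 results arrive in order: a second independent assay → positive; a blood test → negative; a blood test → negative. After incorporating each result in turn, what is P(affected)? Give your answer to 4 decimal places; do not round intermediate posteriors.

Apply Bayes' rule sequentially, carrying P(affected) forward.
After a second independent assay='positive': P(affected) = 0.8·0.6500 / (0.8·0.6500 + 0.75·0.3500) ≈ 0.6645
After a blood test='negative': P(affected) = 0.35·0.6645 / (0.35·0.6645 + 0.5·0.3355) ≈ 0.5810
After a blood test='negative': P(affected) = 0.35·0.5810 / (0.35·0.5810 + 0.5·0.4190) ≈ 0.4926

0.4926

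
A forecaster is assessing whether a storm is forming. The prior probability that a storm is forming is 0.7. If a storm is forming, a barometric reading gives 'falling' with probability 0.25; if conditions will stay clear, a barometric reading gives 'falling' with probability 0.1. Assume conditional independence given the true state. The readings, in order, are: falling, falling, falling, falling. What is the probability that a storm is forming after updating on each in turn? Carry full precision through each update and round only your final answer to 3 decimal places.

0.989

Each posterior becomes the prior for the next update.
After 'falling': P(storm) = 0.25·0.7000 / (0.25·0.7000 + 0.1·0.3000) ≈ 0.8537
After 'falling': P(storm) = 0.25·0.8537 / (0.25·0.8537 + 0.1·0.1463) ≈ 0.9358
After 'falling': P(storm) = 0.25·0.9358 / (0.25·0.9358 + 0.1·0.0642) ≈ 0.9733
After 'falling': P(storm) = 0.25·0.9733 / (0.25·0.9733 + 0.1·0.0267) ≈ 0.9891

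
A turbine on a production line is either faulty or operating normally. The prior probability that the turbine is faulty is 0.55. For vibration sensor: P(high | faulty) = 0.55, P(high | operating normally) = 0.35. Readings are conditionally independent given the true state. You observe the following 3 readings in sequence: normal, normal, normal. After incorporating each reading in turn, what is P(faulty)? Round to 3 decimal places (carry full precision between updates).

0.289

After 'normal': P(faulty) = 0.45·0.5500 / (0.45·0.5500 + 0.65·0.4500) ≈ 0.4583
After 'normal': P(faulty) = 0.45·0.4583 / (0.45·0.4583 + 0.65·0.5417) ≈ 0.3694
After 'normal': P(faulty) = 0.45·0.3694 / (0.45·0.3694 + 0.65·0.6306) ≈ 0.2885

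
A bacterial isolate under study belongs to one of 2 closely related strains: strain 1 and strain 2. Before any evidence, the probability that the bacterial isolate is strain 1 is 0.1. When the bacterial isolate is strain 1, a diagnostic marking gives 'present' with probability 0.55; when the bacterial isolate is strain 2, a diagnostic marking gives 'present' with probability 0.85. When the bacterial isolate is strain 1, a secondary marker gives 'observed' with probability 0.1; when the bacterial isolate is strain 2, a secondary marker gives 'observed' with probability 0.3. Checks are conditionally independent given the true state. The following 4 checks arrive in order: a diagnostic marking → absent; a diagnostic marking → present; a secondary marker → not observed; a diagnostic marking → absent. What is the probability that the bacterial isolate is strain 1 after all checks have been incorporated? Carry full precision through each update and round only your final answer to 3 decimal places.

After a diagnostic marking='absent': P(strain 1) = 0.45·0.1000 / (0.45·0.1000 + 0.15·0.9000) ≈ 0.2500
After a diagnostic marking='present': P(strain 1) = 0.55·0.2500 / (0.55·0.2500 + 0.85·0.7500) ≈ 0.1774
After a secondary marker='not observed': P(strain 1) = 0.9·0.1774 / (0.9·0.1774 + 0.7·0.8226) ≈ 0.2171
After a diagnostic marking='absent': P(strain 1) = 0.45·0.2171 / (0.45·0.2171 + 0.15·0.7829) ≈ 0.4541

0.454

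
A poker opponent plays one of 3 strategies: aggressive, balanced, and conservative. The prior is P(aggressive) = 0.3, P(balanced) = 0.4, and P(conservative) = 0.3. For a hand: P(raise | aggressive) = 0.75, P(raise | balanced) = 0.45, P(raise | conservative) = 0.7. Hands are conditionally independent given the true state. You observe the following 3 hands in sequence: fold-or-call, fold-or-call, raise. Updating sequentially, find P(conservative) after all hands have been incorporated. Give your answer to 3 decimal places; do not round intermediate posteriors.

0.216

After 'fold-or-call': normaliser = 0.25·0.3000 + 0.55·0.4000 + 0.3·0.3000; P(aggressive) ≈ 0.1948, P(balanced) ≈ 0.5714, P(conservative) ≈ 0.2338
After 'fold-or-call': normaliser = 0.25·0.1948 + 0.55·0.5714 + 0.3·0.2338; P(aggressive) ≈ 0.1124, P(balanced) ≈ 0.7256, P(conservative) ≈ 0.1619
After 'raise': normaliser = 0.75·0.1124 + 0.45·0.7256 + 0.7·0.1619; P(aggressive) ≈ 0.1609, P(balanced) ≈ 0.6229, P(conservative) ≈ 0.2162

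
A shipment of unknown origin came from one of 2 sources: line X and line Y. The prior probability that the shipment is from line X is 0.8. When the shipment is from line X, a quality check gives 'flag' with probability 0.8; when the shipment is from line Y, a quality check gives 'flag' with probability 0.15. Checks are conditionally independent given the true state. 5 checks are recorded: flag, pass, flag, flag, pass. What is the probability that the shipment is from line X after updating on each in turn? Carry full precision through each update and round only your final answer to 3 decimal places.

0.971

After 'flag': P(line X) = 0.8·0.8000 / (0.8·0.8000 + 0.15·0.2000) ≈ 0.9552
After 'pass': P(line X) = 0.2·0.9552 / (0.2·0.9552 + 0.85·0.0448) ≈ 0.8339
After 'flag': P(line X) = 0.8·0.8339 / (0.8·0.8339 + 0.15·0.1661) ≈ 0.9640
After 'flag': P(line X) = 0.8·0.9640 / (0.8·0.9640 + 0.15·0.0360) ≈ 0.9930
After 'pass': P(line X) = 0.2·0.9930 / (0.2·0.9930 + 0.85·0.0070) ≈ 0.9711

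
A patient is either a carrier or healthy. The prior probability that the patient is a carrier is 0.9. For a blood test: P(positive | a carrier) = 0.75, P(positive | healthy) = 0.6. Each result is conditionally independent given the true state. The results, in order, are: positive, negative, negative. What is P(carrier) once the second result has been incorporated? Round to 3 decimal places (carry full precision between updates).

Each posterior becomes the prior for the next update.
After 'positive': P(carrier) = 0.75·0.9000 / (0.75·0.9000 + 0.6·0.1000) ≈ 0.9184
After 'negative': P(carrier) = 0.25·0.9184 / (0.25·0.9184 + 0.4·0.0816) ≈ 0.8755

0.875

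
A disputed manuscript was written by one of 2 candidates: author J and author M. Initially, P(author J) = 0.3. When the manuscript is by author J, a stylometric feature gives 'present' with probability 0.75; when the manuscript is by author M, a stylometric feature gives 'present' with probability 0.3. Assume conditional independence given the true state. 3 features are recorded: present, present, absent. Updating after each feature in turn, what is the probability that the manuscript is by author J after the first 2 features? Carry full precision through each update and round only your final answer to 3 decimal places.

After 'present': P(author J) = 0.75·0.3000 / (0.75·0.3000 + 0.3·0.7000) ≈ 0.5172
After 'present': P(author J) = 0.75·0.5172 / (0.75·0.5172 + 0.3·0.4828) ≈ 0.7282

0.728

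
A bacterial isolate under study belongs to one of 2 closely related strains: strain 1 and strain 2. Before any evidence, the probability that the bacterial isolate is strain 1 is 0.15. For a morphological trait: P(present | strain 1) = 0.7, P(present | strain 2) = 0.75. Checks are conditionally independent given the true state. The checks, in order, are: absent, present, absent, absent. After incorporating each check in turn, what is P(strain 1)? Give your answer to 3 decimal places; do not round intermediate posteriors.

After 'absent': P(strain 1) = 0.3·0.1500 / (0.3·0.1500 + 0.25·0.8500) ≈ 0.1748
After 'present': P(strain 1) = 0.7·0.1748 / (0.7·0.1748 + 0.75·0.8252) ≈ 0.1650
After 'absent': P(strain 1) = 0.3·0.1650 / (0.3·0.1650 + 0.25·0.8350) ≈ 0.1917
After 'absent': P(strain 1) = 0.3·0.1917 / (0.3·0.1917 + 0.25·0.8083) ≈ 0.2216

0.222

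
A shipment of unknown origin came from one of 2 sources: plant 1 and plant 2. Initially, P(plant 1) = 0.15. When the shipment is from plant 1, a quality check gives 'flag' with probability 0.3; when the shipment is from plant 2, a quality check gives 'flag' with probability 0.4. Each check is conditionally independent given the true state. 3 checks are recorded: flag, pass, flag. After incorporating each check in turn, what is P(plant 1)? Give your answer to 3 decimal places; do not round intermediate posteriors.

0.104

After 'flag': P(plant 1) = 0.3·0.1500 / (0.3·0.1500 + 0.4·0.8500) ≈ 0.1169
After 'pass': P(plant 1) = 0.7·0.1169 / (0.7·0.1169 + 0.6·0.8831) ≈ 0.1338
After 'flag': P(plant 1) = 0.3·0.1338 / (0.3·0.1338 + 0.4·0.8662) ≈ 0.1038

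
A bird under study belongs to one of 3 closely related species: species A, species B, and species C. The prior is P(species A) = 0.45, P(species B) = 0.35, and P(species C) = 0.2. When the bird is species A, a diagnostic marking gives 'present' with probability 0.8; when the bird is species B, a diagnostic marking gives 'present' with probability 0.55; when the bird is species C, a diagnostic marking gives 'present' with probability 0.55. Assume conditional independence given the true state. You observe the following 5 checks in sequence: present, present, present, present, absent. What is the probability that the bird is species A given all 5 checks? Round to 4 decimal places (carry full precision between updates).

0.6194

After 'present': normaliser = 0.8·0.4500 + 0.55·0.3500 + 0.55·0.2000; P(species A) ≈ 0.5434, P(species B) ≈ 0.2906, P(species C) ≈ 0.1660
After 'present': normaliser = 0.8·0.5434 + 0.55·0.2906 + 0.55·0.1660; P(species A) ≈ 0.6338, P(species B) ≈ 0.2330, P(species C) ≈ 0.1331
After 'present': normaliser = 0.8·0.6338 + 0.55·0.2330 + 0.55·0.1331; P(species A) ≈ 0.7157, P(species B) ≈ 0.1809, P(species C) ≈ 0.1034
After 'present': normaliser = 0.8·0.7157 + 0.55·0.1809 + 0.55·0.1034; P(species A) ≈ 0.7855, P(species B) ≈ 0.1365, P(species C) ≈ 0.0780
After 'absent': normaliser = 0.2·0.7855 + 0.45·0.1365 + 0.45·0.0780; P(species A) ≈ 0.6194, P(species B) ≈ 0.2422, P(species C) ≈ 0.1384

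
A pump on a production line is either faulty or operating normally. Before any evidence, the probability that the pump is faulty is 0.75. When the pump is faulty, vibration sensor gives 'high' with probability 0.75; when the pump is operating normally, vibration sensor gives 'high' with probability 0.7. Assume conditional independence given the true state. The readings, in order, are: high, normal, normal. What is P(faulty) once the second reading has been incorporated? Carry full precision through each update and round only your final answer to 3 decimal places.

Each posterior becomes the prior for the next update.
After 'high': P(faulty) = 0.75·0.7500 / (0.75·0.7500 + 0.7·0.2500) ≈ 0.7627
After 'normal': P(faulty) = 0.25·0.7627 / (0.25·0.7627 + 0.3·0.2373) ≈ 0.7282

0.728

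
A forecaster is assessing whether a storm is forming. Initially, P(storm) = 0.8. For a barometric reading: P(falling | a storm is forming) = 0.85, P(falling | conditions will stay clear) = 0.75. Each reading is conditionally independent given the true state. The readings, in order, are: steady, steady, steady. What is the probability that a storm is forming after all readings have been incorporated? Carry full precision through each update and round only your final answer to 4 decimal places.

After 'steady': P(storm) = 0.15·0.8000 / (0.15·0.8000 + 0.25·0.2000) ≈ 0.7059
After 'steady': P(storm) = 0.15·0.7059 / (0.15·0.7059 + 0.25·0.2941) ≈ 0.5902
After 'steady': P(storm) = 0.15·0.5902 / (0.15·0.5902 + 0.25·0.4098) ≈ 0.4635

0.4635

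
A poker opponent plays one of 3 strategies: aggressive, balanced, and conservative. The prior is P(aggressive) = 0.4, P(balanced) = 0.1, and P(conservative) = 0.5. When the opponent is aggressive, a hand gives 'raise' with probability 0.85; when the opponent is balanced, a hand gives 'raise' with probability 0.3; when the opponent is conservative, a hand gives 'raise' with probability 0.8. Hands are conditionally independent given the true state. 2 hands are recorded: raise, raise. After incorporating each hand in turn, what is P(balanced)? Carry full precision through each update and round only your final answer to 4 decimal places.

0.0146

Each posterior becomes the prior for the next update.
After 'raise': normaliser = 0.85·0.4000 + 0.3·0.1000 + 0.8·0.5000; P(aggressive) ≈ 0.4416, P(balanced) ≈ 0.0390, P(conservative) ≈ 0.5195
After 'raise': normaliser = 0.85·0.4416 + 0.3·0.0390 + 0.8·0.5195; P(aggressive) ≈ 0.4676, P(balanced) ≈ 0.0146, P(conservative) ≈ 0.5178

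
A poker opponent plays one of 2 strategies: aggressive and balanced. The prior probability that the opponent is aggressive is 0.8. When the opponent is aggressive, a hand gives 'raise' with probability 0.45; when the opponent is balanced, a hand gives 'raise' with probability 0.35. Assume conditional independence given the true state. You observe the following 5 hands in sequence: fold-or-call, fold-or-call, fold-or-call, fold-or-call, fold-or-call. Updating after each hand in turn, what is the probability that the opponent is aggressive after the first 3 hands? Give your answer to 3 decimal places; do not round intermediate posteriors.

Each posterior becomes the prior for the next update.
After 'fold-or-call': P(aggressive) = 0.55·0.8000 / (0.55·0.8000 + 0.65·0.2000) ≈ 0.7719
After 'fold-or-call': P(aggressive) = 0.55·0.7719 / (0.55·0.7719 + 0.65·0.2281) ≈ 0.7412
After 'fold-or-call': P(aggressive) = 0.55·0.7412 / (0.55·0.7412 + 0.65·0.2588) ≈ 0.7079

0.708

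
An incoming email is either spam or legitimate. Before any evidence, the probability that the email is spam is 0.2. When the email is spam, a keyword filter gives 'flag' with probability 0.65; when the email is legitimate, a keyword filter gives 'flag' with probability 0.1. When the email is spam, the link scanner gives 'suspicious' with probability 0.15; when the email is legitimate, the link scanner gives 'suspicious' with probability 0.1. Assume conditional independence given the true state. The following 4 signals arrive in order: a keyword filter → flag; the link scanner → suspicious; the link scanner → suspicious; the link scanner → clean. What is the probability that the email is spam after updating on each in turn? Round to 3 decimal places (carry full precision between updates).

0.775

After a keyword filter='flag': P(spam) = 0.65·0.2000 / (0.65·0.2000 + 0.1·0.8000) ≈ 0.6190
After the link scanner='suspicious': P(spam) = 0.15·0.6190 / (0.15·0.6190 + 0.1·0.3810) ≈ 0.7091
After the link scanner='suspicious': P(spam) = 0.15·0.7091 / (0.15·0.7091 + 0.1·0.2909) ≈ 0.7852
After the link scanner='clean': P(spam) = 0.85·0.7852 / (0.85·0.7852 + 0.9·0.2148) ≈ 0.7754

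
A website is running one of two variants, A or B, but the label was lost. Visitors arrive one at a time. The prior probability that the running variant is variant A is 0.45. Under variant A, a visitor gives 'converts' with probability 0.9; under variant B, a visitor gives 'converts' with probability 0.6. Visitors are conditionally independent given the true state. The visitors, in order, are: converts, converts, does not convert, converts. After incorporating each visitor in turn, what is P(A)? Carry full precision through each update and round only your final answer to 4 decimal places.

After 'converts': P(A) = 0.9·0.4500 / (0.9·0.4500 + 0.6·0.5500) ≈ 0.5510
After 'converts': P(A) = 0.9·0.5510 / (0.9·0.5510 + 0.6·0.4490) ≈ 0.6480
After 'does not convert': P(A) = 0.1·0.6480 / (0.1·0.6480 + 0.4·0.3520) ≈ 0.3152
After 'converts': P(A) = 0.9·0.3152 / (0.9·0.3152 + 0.6·0.6848) ≈ 0.4084

0.4084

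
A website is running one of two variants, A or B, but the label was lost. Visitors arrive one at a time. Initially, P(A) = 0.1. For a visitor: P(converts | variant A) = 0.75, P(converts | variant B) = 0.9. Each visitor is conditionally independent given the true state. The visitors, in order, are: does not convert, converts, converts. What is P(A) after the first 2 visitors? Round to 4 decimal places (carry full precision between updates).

0.1880

After 'does not convert': P(A) = 0.25·0.1000 / (0.25·0.1000 + 0.1·0.9000) ≈ 0.2174
After 'converts': P(A) = 0.75·0.2174 / (0.75·0.2174 + 0.9·0.7826) ≈ 0.1880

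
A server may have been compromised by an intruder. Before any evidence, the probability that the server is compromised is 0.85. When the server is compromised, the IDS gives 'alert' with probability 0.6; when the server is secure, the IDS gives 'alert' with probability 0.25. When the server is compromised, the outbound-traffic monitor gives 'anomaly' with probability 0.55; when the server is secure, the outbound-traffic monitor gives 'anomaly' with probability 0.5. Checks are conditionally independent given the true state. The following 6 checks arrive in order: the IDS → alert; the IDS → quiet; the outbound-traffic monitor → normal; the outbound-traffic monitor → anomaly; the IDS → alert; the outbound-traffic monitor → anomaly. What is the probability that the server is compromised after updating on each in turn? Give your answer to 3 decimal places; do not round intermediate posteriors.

0.950

Each posterior becomes the prior for the next update.
After the IDS='alert': P(compromised) = 0.6·0.8500 / (0.6·0.8500 + 0.25·0.1500) ≈ 0.9315
After the IDS='quiet': P(compromised) = 0.4·0.9315 / (0.4·0.9315 + 0.75·0.0685) ≈ 0.8788
After the outbound-traffic monitor='normal': P(compromised) = 0.45·0.8788 / (0.45·0.8788 + 0.5·0.1212) ≈ 0.8672
After the outbound-traffic monitor='anomaly': P(compromised) = 0.55·0.8672 / (0.55·0.8672 + 0.5·0.1328) ≈ 0.8778
After the IDS='alert': P(compromised) = 0.6·0.8778 / (0.6·0.8778 + 0.25·0.1222) ≈ 0.9452
After the outbound-traffic monitor='anomaly': P(compromised) = 0.55·0.9452 / (0.55·0.9452 + 0.5·0.0548) ≈ 0.9499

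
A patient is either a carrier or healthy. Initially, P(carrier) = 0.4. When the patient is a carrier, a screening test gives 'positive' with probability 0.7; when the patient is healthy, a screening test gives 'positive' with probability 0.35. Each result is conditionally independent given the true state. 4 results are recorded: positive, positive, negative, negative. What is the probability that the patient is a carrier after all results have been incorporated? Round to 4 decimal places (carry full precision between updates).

0.3623

After 'positive': P(carrier) = 0.7·0.4000 / (0.7·0.4000 + 0.35·0.6000) ≈ 0.5714
After 'positive': P(carrier) = 0.7·0.5714 / (0.7·0.5714 + 0.35·0.4286) ≈ 0.7273
After 'negative': P(carrier) = 0.3·0.7273 / (0.3·0.7273 + 0.65·0.2727) ≈ 0.5517
After 'negative': P(carrier) = 0.3·0.5517 / (0.3·0.5517 + 0.65·0.4483) ≈ 0.3623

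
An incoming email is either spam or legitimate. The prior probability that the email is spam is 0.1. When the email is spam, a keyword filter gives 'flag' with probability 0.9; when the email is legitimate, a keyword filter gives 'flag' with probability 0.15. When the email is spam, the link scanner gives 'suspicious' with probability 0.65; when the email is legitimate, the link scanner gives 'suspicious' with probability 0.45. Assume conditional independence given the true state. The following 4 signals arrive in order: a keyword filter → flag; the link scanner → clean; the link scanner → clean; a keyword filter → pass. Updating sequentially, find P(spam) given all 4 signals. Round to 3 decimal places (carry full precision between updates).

0.031

After a keyword filter='flag': P(spam) = 0.9·0.1000 / (0.9·0.1000 + 0.15·0.9000) ≈ 0.4000
After the link scanner='clean': P(spam) = 0.35·0.4000 / (0.35·0.4000 + 0.55·0.6000) ≈ 0.2979
After the link scanner='clean': P(spam) = 0.35·0.2979 / (0.35·0.2979 + 0.55·0.7021) ≈ 0.2126
After a keyword filter='pass': P(spam) = 0.1·0.2126 / (0.1·0.2126 + 0.85·0.7874) ≈ 0.0308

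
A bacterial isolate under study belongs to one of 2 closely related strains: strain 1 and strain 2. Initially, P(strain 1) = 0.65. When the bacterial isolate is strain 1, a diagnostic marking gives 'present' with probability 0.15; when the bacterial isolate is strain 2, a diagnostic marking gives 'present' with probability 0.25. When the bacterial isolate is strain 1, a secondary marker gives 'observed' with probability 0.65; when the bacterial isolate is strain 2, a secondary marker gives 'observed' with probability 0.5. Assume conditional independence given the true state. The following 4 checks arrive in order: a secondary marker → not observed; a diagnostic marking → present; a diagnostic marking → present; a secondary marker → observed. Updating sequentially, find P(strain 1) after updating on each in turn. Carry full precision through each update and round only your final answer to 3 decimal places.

Each posterior becomes the prior for the next update.
After a secondary marker='not observed': P(strain 1) = 0.35·0.6500 / (0.35·0.6500 + 0.5·0.3500) ≈ 0.5652
After a diagnostic marking='present': P(strain 1) = 0.15·0.5652 / (0.15·0.5652 + 0.25·0.4348) ≈ 0.4382
After a diagnostic marking='present': P(strain 1) = 0.15·0.4382 / (0.15·0.4382 + 0.25·0.5618) ≈ 0.3188
After a secondary marker='observed': P(strain 1) = 0.65·0.3188 / (0.65·0.3188 + 0.5·0.6812) ≈ 0.3783

0.378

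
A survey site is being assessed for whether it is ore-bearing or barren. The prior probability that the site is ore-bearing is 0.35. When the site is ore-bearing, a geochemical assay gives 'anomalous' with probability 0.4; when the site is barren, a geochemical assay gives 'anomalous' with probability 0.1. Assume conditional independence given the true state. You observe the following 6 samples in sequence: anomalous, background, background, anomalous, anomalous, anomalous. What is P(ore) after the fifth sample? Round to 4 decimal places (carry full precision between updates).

0.9387

Each posterior becomes the prior for the next update.
After 'anomalous': P(ore) = 0.4·0.3500 / (0.4·0.3500 + 0.1·0.6500) ≈ 0.6829
After 'background': P(ore) = 0.6·0.6829 / (0.6·0.6829 + 0.9·0.3171) ≈ 0.5895
After 'background': P(ore) = 0.6·0.5895 / (0.6·0.5895 + 0.9·0.4105) ≈ 0.4891
After 'anomalous': P(ore) = 0.4·0.4891 / (0.4·0.4891 + 0.1·0.5109) ≈ 0.7929
After 'anomalous': P(ore) = 0.4·0.7929 / (0.4·0.7929 + 0.1·0.2071) ≈ 0.9387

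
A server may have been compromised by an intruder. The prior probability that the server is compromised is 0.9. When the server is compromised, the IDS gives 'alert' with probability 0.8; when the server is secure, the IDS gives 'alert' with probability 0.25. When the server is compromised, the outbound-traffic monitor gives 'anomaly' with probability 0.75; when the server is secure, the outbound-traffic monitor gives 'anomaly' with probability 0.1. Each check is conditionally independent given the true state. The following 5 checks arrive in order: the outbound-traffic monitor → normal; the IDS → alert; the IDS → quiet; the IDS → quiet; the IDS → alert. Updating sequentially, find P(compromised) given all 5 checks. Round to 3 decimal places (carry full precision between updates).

After the outbound-traffic monitor='normal': P(compromised) = 0.25·0.9000 / (0.25·0.9000 + 0.9·0.1000) ≈ 0.7143
After the IDS='alert': P(compromised) = 0.8·0.7143 / (0.8·0.7143 + 0.25·0.2857) ≈ 0.8889
After the IDS='quiet': P(compromised) = 0.2·0.8889 / (0.2·0.8889 + 0.75·0.1111) ≈ 0.6809
After the IDS='quiet': P(compromised) = 0.2·0.6809 / (0.2·0.6809 + 0.75·0.3191) ≈ 0.3626
After the IDS='alert': P(compromised) = 0.8·0.3626 / (0.8·0.3626 + 0.25·0.6374) ≈ 0.6454

0.645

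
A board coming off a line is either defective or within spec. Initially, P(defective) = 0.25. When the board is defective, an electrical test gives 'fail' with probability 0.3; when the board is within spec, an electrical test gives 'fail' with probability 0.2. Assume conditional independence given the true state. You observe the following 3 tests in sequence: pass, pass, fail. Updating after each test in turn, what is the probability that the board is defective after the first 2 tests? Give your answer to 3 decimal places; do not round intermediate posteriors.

0.203

Apply Bayes' rule sequentially, carrying P(defective) forward.
After 'pass': P(defective) = 0.7·0.2500 / (0.7·0.2500 + 0.8·0.7500) ≈ 0.2258
After 'pass': P(defective) = 0.7·0.2258 / (0.7·0.2258 + 0.8·0.7742) ≈ 0.2033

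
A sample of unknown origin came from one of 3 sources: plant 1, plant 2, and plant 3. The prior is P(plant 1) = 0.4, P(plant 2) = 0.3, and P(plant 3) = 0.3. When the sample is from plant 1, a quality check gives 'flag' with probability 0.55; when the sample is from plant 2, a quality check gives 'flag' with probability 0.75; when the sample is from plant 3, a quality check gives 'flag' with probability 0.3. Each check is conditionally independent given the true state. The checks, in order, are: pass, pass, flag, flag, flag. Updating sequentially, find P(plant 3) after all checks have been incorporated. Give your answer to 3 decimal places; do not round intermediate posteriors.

0.157

Apply Bayes' rule sequentially, carrying P(plant 3) forward.
After 'pass': normaliser = 0.45·0.4000 + 0.25·0.3000 + 0.7·0.3000; P(plant 1) ≈ 0.3871, P(plant 2) ≈ 0.1613, P(plant 3) ≈ 0.4516
After 'pass': normaliser = 0.45·0.3871 + 0.25·0.1613 + 0.7·0.4516; P(plant 1) ≈ 0.3283, P(plant 2) ≈ 0.0760, P(plant 3) ≈ 0.5957
After 'flag': normaliser = 0.55·0.3283 + 0.75·0.0760 + 0.3·0.5957; P(plant 1) ≈ 0.4337, P(plant 2) ≈ 0.1369, P(plant 3) ≈ 0.4294
After 'flag': normaliser = 0.55·0.4337 + 0.75·0.1369 + 0.3·0.4294; P(plant 1) ≈ 0.5075, P(plant 2) ≈ 0.2185, P(plant 3) ≈ 0.2740
After 'flag': normaliser = 0.55·0.5075 + 0.75·0.2185 + 0.3·0.2740; P(plant 1) ≈ 0.5315, P(plant 2) ≈ 0.3120, P(plant 3) ≈ 0.1565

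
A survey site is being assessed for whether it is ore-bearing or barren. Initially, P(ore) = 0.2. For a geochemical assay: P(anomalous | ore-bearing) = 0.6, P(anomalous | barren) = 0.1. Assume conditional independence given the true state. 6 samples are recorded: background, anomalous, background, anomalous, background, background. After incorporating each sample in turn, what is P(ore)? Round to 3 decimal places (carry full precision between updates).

After 'background': P(ore) = 0.4·0.2000 / (0.4·0.2000 + 0.9·0.8000) ≈ 0.1000
After 'anomalous': P(ore) = 0.6·0.1000 / (0.6·0.1000 + 0.1·0.9000) ≈ 0.4000
After 'background': P(ore) = 0.4·0.4000 / (0.4·0.4000 + 0.9·0.6000) ≈ 0.2286
After 'anomalous': P(ore) = 0.6·0.2286 / (0.6·0.2286 + 0.1·0.7714) ≈ 0.6400
After 'background': P(ore) = 0.4·0.6400 / (0.4·0.6400 + 0.9·0.3600) ≈ 0.4414
After 'background': P(ore) = 0.4·0.4414 / (0.4·0.4414 + 0.9·0.5586) ≈ 0.2599

0.260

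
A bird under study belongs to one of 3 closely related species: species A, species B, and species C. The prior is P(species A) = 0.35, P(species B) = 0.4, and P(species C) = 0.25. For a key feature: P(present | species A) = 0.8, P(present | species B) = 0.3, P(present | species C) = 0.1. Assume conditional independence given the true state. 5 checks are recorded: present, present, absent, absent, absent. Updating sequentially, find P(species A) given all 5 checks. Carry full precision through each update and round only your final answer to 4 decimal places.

Each posterior becomes the prior for the next update.
After 'present': normaliser = 0.8·0.3500 + 0.3·0.4000 + 0.1·0.2500; P(species A) ≈ 0.6588, P(species B) ≈ 0.2824, P(species C) ≈ 0.0588
After 'present': normaliser = 0.8·0.6588 + 0.3·0.2824 + 0.1·0.0588; P(species A) ≈ 0.8533, P(species B) ≈ 0.1371, P(species C) ≈ 0.0095
After 'absent': normaliser = 0.2·0.8533 + 0.7·0.1371 + 0.9·0.0095; P(species A) ≈ 0.6201, P(species B) ≈ 0.3488, P(species C) ≈ 0.0311
After 'absent': normaliser = 0.2·0.6201 + 0.7·0.3488 + 0.9·0.0311; P(species A) ≈ 0.3130, P(species B) ≈ 0.6162, P(species C) ≈ 0.0707
After 'absent': normaliser = 0.2·0.3130 + 0.7·0.6162 + 0.9·0.0707; P(species A) ≈ 0.1123, P(species B) ≈ 0.7736, P(species C) ≈ 0.1142

0.1123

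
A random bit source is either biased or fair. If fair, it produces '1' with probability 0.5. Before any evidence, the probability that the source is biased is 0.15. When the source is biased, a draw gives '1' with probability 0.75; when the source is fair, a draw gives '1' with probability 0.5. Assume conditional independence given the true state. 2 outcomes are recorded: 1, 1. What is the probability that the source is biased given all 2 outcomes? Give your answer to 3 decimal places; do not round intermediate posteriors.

0.284

After '1': P(biased) = 0.75·0.1500 / (0.75·0.1500 + 0.5·0.8500) ≈ 0.2093
After '1': P(biased) = 0.75·0.2093 / (0.75·0.2093 + 0.5·0.7907) ≈ 0.2842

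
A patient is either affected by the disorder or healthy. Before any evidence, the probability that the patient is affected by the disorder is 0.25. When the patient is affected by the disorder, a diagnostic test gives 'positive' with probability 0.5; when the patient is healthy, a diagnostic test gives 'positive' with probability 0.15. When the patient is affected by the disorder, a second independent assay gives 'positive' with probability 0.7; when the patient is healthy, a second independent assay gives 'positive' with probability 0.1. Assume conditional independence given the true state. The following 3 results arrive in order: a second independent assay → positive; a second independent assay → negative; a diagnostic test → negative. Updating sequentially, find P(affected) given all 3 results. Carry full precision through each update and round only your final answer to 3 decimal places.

Each posterior becomes the prior for the next update.
After a second independent assay='positive': P(affected) = 0.7·0.2500 / (0.7·0.2500 + 0.1·0.7500) ≈ 0.7000
After a second independent assay='negative': P(affected) = 0.3·0.7000 / (0.3·0.7000 + 0.9·0.3000) ≈ 0.4375
After a diagnostic test='negative': P(affected) = 0.5·0.4375 / (0.5·0.4375 + 0.85·0.5625) ≈ 0.3139

0.314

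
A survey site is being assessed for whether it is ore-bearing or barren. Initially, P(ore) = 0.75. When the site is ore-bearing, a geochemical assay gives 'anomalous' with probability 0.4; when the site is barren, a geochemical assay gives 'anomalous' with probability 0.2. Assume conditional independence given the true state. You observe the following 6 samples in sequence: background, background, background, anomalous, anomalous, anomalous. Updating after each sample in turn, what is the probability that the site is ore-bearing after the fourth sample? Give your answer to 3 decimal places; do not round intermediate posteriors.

0.717

Apply Bayes' rule sequentially, carrying P(ore) forward.
After 'background': P(ore) = 0.6·0.7500 / (0.6·0.7500 + 0.8·0.2500) ≈ 0.6923
After 'background': P(ore) = 0.6·0.6923 / (0.6·0.6923 + 0.8·0.3077) ≈ 0.6279
After 'background': P(ore) = 0.6·0.6279 / (0.6·0.6279 + 0.8·0.3721) ≈ 0.5586
After 'anomalous': P(ore) = 0.4·0.5586 / (0.4·0.5586 + 0.2·0.4414) ≈ 0.7168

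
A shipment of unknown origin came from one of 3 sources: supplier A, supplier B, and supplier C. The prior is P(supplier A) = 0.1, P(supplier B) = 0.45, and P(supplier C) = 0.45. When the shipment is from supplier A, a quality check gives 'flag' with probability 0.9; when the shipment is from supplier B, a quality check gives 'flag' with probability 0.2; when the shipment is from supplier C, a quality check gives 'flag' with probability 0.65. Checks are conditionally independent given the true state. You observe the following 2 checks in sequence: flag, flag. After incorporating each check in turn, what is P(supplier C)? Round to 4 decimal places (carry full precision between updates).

0.6576

After 'flag': normaliser = 0.9·0.1000 + 0.2·0.4500 + 0.65·0.4500; P(supplier A) ≈ 0.1905, P(supplier B) ≈ 0.1905, P(supplier C) ≈ 0.6190
After 'flag': normaliser = 0.9·0.1905 + 0.2·0.1905 + 0.65·0.6190; P(supplier A) ≈ 0.2802, P(supplier B) ≈ 0.0623, P(supplier C) ≈ 0.6576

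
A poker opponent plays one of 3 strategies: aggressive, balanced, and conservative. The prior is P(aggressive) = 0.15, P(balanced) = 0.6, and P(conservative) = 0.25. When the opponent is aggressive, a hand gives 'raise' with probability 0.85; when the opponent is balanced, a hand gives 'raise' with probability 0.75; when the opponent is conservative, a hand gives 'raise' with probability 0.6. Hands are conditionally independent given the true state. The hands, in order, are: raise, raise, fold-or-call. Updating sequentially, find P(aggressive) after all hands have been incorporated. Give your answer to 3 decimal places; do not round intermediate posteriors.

0.119

Each posterior becomes the prior for the next update.
After 'raise': normaliser = 0.85·0.1500 + 0.75·0.6000 + 0.6·0.2500; P(aggressive) ≈ 0.1753, P(balanced) ≈ 0.6186, P(conservative) ≈ 0.2062
After 'raise': normaliser = 0.85·0.1753 + 0.75·0.6186 + 0.6·0.2062; P(aggressive) ≈ 0.2022, P(balanced) ≈ 0.6298, P(conservative) ≈ 0.1679
After 'fold-or-call': normaliser = 0.15·0.2022 + 0.25·0.6298 + 0.4·0.1679; P(aggressive) ≈ 0.1190, P(balanced) ≈ 0.6175, P(conservative) ≈ 0.2635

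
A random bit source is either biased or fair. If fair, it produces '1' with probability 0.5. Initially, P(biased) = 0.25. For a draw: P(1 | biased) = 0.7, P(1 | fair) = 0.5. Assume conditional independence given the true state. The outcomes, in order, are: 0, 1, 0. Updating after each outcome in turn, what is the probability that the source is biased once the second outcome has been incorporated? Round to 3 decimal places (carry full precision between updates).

After '0': P(biased) = 0.3·0.2500 / (0.3·0.2500 + 0.5·0.7500) ≈ 0.1667
After '1': P(biased) = 0.7·0.1667 / (0.7·0.1667 + 0.5·0.8333) ≈ 0.2188

0.219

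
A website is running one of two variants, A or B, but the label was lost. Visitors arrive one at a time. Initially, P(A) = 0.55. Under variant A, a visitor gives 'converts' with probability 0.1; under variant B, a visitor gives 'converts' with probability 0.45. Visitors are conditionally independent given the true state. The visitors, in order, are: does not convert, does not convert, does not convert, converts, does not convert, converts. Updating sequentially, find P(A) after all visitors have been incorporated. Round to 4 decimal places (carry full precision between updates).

After 'does not convert': P(A) = 0.9·0.5500 / (0.9·0.5500 + 0.55·0.4500) ≈ 0.6667
After 'does not convert': P(A) = 0.9·0.6667 / (0.9·0.6667 + 0.55·0.3333) ≈ 0.7660
After 'does not convert': P(A) = 0.9·0.7660 / (0.9·0.7660 + 0.55·0.2340) ≈ 0.8427
After 'converts': P(A) = 0.1·0.8427 / (0.1·0.8427 + 0.45·0.1573) ≈ 0.5434
After 'does not convert': P(A) = 0.9·0.5434 / (0.9·0.5434 + 0.55·0.4566) ≈ 0.6607
After 'converts': P(A) = 0.1·0.6607 / (0.1·0.6607 + 0.45·0.3393) ≈ 0.3020

0.3020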